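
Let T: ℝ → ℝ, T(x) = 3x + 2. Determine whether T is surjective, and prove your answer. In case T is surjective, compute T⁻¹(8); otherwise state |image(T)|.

For any y ∈ ℝ, x = (y − 2)/3 satisfies T(x) = y.
So T is surjective.
Since T is surjective, we compute T⁻¹(8) = (8 − 2)/3 = 2.

2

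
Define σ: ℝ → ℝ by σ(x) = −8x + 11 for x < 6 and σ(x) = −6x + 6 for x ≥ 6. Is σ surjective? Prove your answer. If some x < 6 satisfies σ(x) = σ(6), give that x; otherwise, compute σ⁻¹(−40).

41/8

Both pieces are strictly decreasing (slopes −8 and −6), so each is injective on its own interval.
The left piece maps (−∞, 6) onto (−37, ∞); the right piece maps [6, ∞) onto (−∞, −30].
The union (−37, ∞) ∪ (−∞, −30] covers ℝ, so σ is surjective.
For the follow-up: the images overlap, so an x < 6 with σ(x) = σ(6) exists. σ(6) = −30; solving −8x + 11 = −30 for x < 6 gives x = (−30 − 11)/(−8) = 41/8.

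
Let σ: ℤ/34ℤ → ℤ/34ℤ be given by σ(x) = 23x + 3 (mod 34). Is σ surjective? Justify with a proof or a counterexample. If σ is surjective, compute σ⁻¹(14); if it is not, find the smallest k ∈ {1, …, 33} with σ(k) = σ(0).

33

By definition, surjectivity means every element of the codomain has a preimage under σ.
Since gcd(23, 34) = 1, 23 is invertible modulo 34. Euclid's algorithm: 34 = 1·23 + 11, 23 = 2·11 + 1; back-substituting gives 1 = 3·23 − 2·34, so 23⁻¹ ≡ 3 (mod 34).
Then y ↦ 3(y − 3) is a two-sided inverse to σ, so every y ∈ ℤ/34ℤ has a preimage.
Thus σ is surjective.
Since σ is surjective, we compute σ⁻¹(14): solve 23x + 3 ≡ 14 (mod 34), i.e. 23x ≡ 11 (mod 34).
Multiplying by 23⁻¹ = 3 gives x ≡ 3·11 = 33 ≡ 33 (mod 34).
Check: σ(33) = 23·33 + 3 = 762 = 22·34 + 14 ≡ 14 (mod 34).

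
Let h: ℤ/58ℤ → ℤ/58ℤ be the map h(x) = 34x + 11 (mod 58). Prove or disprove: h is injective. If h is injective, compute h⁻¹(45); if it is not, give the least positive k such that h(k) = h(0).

29

Recall that h is injective if h(x_1) = h(x_2) implies x_1 = x_2.
We have gcd(34, 58) = 2 > 1. Taking x_1 = 0 and x_2 = 29: h(0) = 11 and h(29) = 34·29 + 11 = 997 ≡ 11 (mod 58).
So h(0) = h(29) while 0 ≠ 29, so h is not injective.
Since h is not injective, we find the least positive k with h(k) = h(0): this means 34k ≡ 0 (mod 58), i.e. 58 ∣ 34k. Since gcd(34, 58) = 2, dividing through by 2 this holds exactly when 29 ∣ 17k, and as gcd(17, 29) = 1, exactly when 29 ∣ k.
The smallest positive such k is 29.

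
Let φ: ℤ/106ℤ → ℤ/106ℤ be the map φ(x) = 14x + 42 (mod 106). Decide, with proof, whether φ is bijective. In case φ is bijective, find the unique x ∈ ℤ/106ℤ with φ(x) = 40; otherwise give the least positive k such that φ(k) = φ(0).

We have gcd(14, 106) = 2 > 1. Taking s = 0 and t = 53: φ(0) = 42 and φ(53) = 14·53 + 42 = 784 ≡ 42 (mod 106).
So φ(0) = φ(53) while 0 ≠ 53, hence φ is not injective, hence not bijective.
Since φ is not bijective, we find the least positive k with φ(k) = φ(0): this means 14k ≡ 0 (mod 106), i.e. 106 ∣ 14k. Since gcd(14, 106) = 2, dividing through by 2 this holds exactly when 53 ∣ 7k, and as gcd(7, 53) = 1, exactly when 53 ∣ k.
The smallest positive such k is 53.

53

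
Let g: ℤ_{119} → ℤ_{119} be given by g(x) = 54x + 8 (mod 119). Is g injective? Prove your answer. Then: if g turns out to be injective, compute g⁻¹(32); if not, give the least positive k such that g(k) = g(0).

93

If g(s) = g(t), then 54s ≡ 54t (mod 119). Because gcd(54, 119) = 1, we may cancel 54 to get s ≡ t (mod 119).
So g is injective.
We now compute 54⁻¹ mod 119 explicitly. Euclid's algorithm: 119 = 2·54 + 11, 54 = 4·11 + 10, 11 = 1·10 + 1; back-substituting gives 1 = 108·54 − 49·119, so 54⁻¹ ≡ 108 (mod 119).
Since g is injective, we compute g⁻¹(32): solve 54x + 8 ≡ 32 (mod 119), i.e. 54x ≡ 24 (mod 119).
Multiplying by 54⁻¹ = 108 gives x ≡ 108·24 = 2592 = 21·119 + 93 ≡ 93 (mod 119).
Check: g(93) = 54·93 + 8 = 5030 = 42·119 + 32 ≡ 32 (mod 119).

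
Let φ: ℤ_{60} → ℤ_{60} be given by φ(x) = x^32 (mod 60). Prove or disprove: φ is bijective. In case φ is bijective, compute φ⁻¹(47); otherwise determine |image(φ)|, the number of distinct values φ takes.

φ(2): Repeated squaring mod 60: 2^1 ≡ 2, 2^2 ≡ 2² = 4, 2^4 ≡ 4² = 16, 2^8 ≡ 16² = 256 ≡ 16, 2^16 ≡ 16² = 256 ≡ 16, 2^32 ≡ 16² = 256 ≡ 16. So 2^32 ≡ 16 (mod 60).
φ(4): Repeated squaring mod 60: 4^1 ≡ 4, 4^2 ≡ 4² = 16, 4^4 ≡ 16² = 256 ≡ 16, 4^8 ≡ 16² = 256 ≡ 16, 4^16 ≡ 16² = 256 ≡ 16, 4^32 ≡ 16² = 256 ≡ 16. So 4^32 ≡ 16 (mod 60).
So φ(2) = φ(4) = 16 while 2 ≠ 4, thus φ is not injective, hence not bijective.
Since φ is not bijective, we determine |image(φ)|. Computing x^32 mod 60 for each x (by repeated squaring, reducing mod 60 at every step), the values φ(0), φ(1), …, φ(59) are: 0, 1, 16, 21, 16, 25, 36, 1, 16, 21, 40, 1, 36, 1, 16, 45, 16, 1, 36, 1, 40, 21, 16, 1, 36, 25, 16, 21, 16, 1, 0, 1, 16, 21, 16, 25, 36, 1, 16, 21, 40, 1, 36, 1, 16, 45, 16, 1, 36, 1, 40, 21, 16, 1, 36, 25, 16, 21, 16, 1.
The distinct values are {0, 1, 16, 21, 25, 36, 40, 45}; there are 8 of them.

8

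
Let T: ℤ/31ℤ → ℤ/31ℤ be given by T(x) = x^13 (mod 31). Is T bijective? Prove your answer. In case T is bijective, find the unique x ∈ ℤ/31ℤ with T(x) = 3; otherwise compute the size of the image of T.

Since 31 is prime, the nonzero elements of ℤ/31ℤ form a cyclic group of order 30.
As gcd(13, 30) = 1, raising to the 13th power is a bijection on this group: if x_1^13 ≡ x_2^13 then (x_1x_2^{−1})^13 = 1, and the only element of order dividing gcd(13, 30) = 1 is 1, so x_1 = x_2.
With T(0) = 0 this makes T injective on all of ℤ/31ℤ, hence bijective (finite equal-size domain and codomain). In particular T is bijective.
Since T is bijective, we find the preimage of 3. The inverse of x ↦ x^13 on (ℤ/31ℤ)^× is x ↦ x^7, because 13·7 = 91 = 3·30 + 1 ≡ 1 (mod 30) and x^{30} = 1 for x ≠ 0 (Fermat). So T⁻¹(3) = 3^7 mod 31.
Repeated squaring mod 31: 3^1 ≡ 3, 3^2 ≡ 3² = 9, 3^4 ≡ 9² = 81 ≡ 19. Since 7 = 4 + 2 + 1, 3^7 ≡ 19·9·3: 19·9 = 171 ≡ 16, then 16·3 = 48 ≡ 17. So 3^7 ≡ 17 (mod 31).
Hence T⁻¹(3) = 17.

17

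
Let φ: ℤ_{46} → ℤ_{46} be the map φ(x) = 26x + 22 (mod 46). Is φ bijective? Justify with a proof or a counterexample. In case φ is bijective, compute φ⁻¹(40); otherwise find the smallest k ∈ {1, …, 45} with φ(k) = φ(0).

23

We have gcd(26, 46) = 2 > 1. Taking s = 0 and t = 23: φ(0) = 22 and φ(23) = 26·23 + 22 = 620 ≡ 22 (mod 46).
So φ(0) = φ(23) while 0 ≠ 23, thus φ is not injective, hence not bijective.
Since φ is not bijective, we find the least positive k with φ(k) = φ(0): this means 26k ≡ 0 (mod 46), i.e. 46 ∣ 26k. Since gcd(26, 46) = 2, dividing through by 2 this holds exactly when 23 ∣ 13k, and as gcd(13, 23) = 1, exactly when 23 ∣ k.
The smallest positive such k is 23.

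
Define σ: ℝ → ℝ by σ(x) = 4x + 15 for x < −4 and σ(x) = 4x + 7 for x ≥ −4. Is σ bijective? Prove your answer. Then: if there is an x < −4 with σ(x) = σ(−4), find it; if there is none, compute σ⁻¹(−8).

Both pieces are strictly increasing (slopes 4 and 4), so each is injective on its own interval.
The left piece maps (−∞, −4) onto (−∞, −1); the right piece maps [−4, ∞) onto [−9, ∞).
These images overlap. In particular σ(−4) = −9 (right piece), and solving 4x + 15 = −9 on the left piece gives x = −6 < −4.
So σ(−6) = σ(−4) with −6 ≠ −4, and σ is not injective, hence not bijective. This x = −6 is the requested value below −4.

-6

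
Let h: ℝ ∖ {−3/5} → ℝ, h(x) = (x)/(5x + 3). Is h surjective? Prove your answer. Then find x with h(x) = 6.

If h(x) = 1/5, cross-multiplying gives 5(x) = 1(5x + 3), which simplifies to 0 = 3 — false.  So 1/5 has no preimage and h is not surjective.
Solving h(x) = 6: cross-multiplying gives x = 6(5x + 3), which rearranges to −29x = 18, so x = −18/29.

-18/29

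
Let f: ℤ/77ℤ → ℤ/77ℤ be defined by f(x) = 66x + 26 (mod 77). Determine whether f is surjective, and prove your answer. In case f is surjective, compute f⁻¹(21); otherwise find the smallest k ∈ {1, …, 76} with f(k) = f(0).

Since gcd(66, 77) = 11, we have 66x ≡ 0 (mod 11) for all x, so f(x) ≡ 4 (mod 11).
But 0 ≢ 4 (mod 11), so 0 ∈ ℤ/77ℤ has no preimage. So f is not surjective.
Since f is not surjective, we find the least positive k with f(k) = f(0): this means 66k ≡ 0 (mod 77), i.e. 77 ∣ 66k. Since gcd(66, 77) = 11, dividing through by 11 this holds exactly when 7 ∣ 6k, and as gcd(6, 7) = 1, exactly when 7 ∣ k.
The smallest positive such k is 7.

7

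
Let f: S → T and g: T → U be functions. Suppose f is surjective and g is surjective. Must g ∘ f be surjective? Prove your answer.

surjective

Let c ∈ U. Since g is surjective, there is b ∈ T with g(b) = c. Since f is surjective, there is a ∈ S with f(a) = b.
Then (g ∘ f)(a) = g(b) = c. Thus g ∘ f is surjective.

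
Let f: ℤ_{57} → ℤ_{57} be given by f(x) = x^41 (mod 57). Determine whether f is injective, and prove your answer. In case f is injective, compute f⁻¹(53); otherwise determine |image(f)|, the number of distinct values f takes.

Computing x^41 mod 57 for each x (by repeated squaring, reducing mod 57 at every step), the values f(0), f(1), …, f(56) are: 0, 1, 32, 15, 55, 47, 24, 49, 50, 54, 22, 26, 27, 52, 29, 21, 4, 44, 18, 19, 20, 51, 34, 17, 9, 43, 11, 12, 16, 41, 45, 46, 14, 48, 40, 23, 6, 37, 38, 39, 13, 53, 36, 28, 5, 30, 31, 35, 3, 7, 8, 33, 10, 2, 42, 25, 56.
Every element of ℤ_{57} appears exactly once in this list, so f is a bijection, and in particular injective.
Since f is injective, we read off the preimage of 53 from the same table: f(41) = 53, so f⁻¹(53) = 41.

41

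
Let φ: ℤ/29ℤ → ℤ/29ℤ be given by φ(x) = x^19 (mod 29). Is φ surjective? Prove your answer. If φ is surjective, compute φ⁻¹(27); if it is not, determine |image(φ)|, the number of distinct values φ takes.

Since 29 is prime, the nonzero elements of ℤ/29ℤ form a cyclic group of order 28.
As gcd(19, 28) = 1, raising to the 19th power is a bijection on this group: if s^19 ≡ t^19 then (st^{−1})^19 = 1, and the only element of order dividing gcd(19, 28) = 1 is 1, so s = t.
With φ(0) = 0 this makes φ injective on all of ℤ/29ℤ, hence bijective (finite equal-size domain and codomain). In particular φ is surjective.
Since φ is surjective, we find the preimage of 27. The inverse of x ↦ x^19 on (ℤ/29ℤ)^× is x ↦ x^3, because 19·3 = 57 = 2·28 + 1 ≡ 1 (mod 28) and x^{28} = 1 for x ≠ 0 (Fermat). So φ⁻¹(27) = 27^3 mod 29.
Repeated squaring mod 29: 27^1 ≡ 27, 27^2 ≡ 27² = 729 ≡ 4. Since 3 = 2 + 1, 27^3 ≡ 4·27: 4·27 = 108 ≡ 21. So 27^3 ≡ 21 (mod 29).
Hence φ⁻¹(27) = 21.

21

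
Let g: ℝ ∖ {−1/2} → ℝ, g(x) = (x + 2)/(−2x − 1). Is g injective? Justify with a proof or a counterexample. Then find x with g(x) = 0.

Suppose g(a) = g(b). Cross-multiplying: (a + 2)(−2b − 1) = (b + 2)(−2a − 1).
Expanding both sides and cancelling the symmetric terms leaves 3·(a − b) = 0. Since 3 ≠ 0, a = b. Thus g is injective.
Solving g(x) = 0: cross-multiplying gives x + 2 = 0(−2x − 1), which rearranges to 1x = −2, so x = −2.

-2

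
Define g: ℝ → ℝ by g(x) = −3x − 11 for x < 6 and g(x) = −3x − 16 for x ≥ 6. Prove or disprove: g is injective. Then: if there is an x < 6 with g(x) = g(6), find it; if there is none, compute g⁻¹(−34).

Both pieces are strictly decreasing (slopes −3 and −3), so each is injective on its own interval.
The left piece maps (−∞, 6) onto (−29, ∞); the right piece maps [6, ∞) onto (−∞, −34].
These images are disjoint, so no value is attained by both pieces. Hence g is injective.
Because the two images are disjoint, no x < 6 has g(x) = g(6), so we compute g⁻¹(−34): −34 lies in (−∞, −34], so solve −3x − 16 = −34: x = (−34 + 16)/(−3) = 6.

6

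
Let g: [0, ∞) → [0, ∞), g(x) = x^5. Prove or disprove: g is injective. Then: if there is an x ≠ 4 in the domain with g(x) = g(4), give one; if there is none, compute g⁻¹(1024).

4

On [0, ∞), x ↦ x^5 is strictly increasing, so g(u) = g(v) forces u = v. Hence g is injective.
Since x ↦ x^5 is strictly increasing on [0, ∞), it is injective there, so no x ≠ 4 in the domain has g(x) = g(4). We therefore compute g⁻¹(1024) = 1024^{1/5} = 4 (indeed 4^5 = 1024).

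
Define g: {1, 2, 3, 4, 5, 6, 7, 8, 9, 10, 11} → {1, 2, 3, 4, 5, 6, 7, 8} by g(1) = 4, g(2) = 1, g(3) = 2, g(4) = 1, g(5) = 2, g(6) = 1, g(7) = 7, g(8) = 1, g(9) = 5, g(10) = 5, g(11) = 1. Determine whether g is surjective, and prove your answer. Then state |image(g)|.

5

No element maps to 3, so g is not surjective.
The image of g is {1, 2, 4, 5, 7}, which has 5 elements.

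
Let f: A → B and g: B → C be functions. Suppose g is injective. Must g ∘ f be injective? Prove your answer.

not injective

No. Take A = {1, 2}, B = C = {1, 2, 3, 4}, f(1) = f(2) = 1, and g = identity (injective).
Then (g ∘ f)(1) = (g ∘ f)(2) = 1 with 1 ≠ 2, so g ∘ f is not injective.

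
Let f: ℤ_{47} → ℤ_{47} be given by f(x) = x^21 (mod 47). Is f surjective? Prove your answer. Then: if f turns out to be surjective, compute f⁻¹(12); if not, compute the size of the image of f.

2

Since 47 is prime, the nonzero elements of ℤ_{47} form a cyclic group of order 46.
As gcd(21, 46) = 1, raising to the 21st power is a bijection on this group: if s^21 ≡ t^21 then (st^{−1})^21 = 1, and the only element of order dividing gcd(21, 46) = 1 is 1, so s = t.
With f(0) = 0 this makes f injective on all of ℤ_{47}, hence bijective (finite equal-size domain and codomain). In particular f is surjective.
Since f is surjective, we find the preimage of 12. The inverse of x ↦ x^21 on (ℤ_{47})^× is x ↦ x^11, because 21·11 = 231 = 5·46 + 1 ≡ 1 (mod 46) and x^{46} = 1 for x ≠ 0 (Fermat). So f⁻¹(12) = 12^11 mod 47.
Repeated squaring mod 47: 12^1 ≡ 12, 12^2 ≡ 12² = 144 ≡ 3, 12^4 ≡ 3² = 9, 12^8 ≡ 9² = 81 ≡ 34. Since 11 = 8 + 2 + 1, 12^11 ≡ 34·3·12: 34·3 = 102 ≡ 8, then 8·12 = 96 ≡ 2. So 12^11 ≡ 2 (mod 47).
Hence f⁻¹(12) = 2.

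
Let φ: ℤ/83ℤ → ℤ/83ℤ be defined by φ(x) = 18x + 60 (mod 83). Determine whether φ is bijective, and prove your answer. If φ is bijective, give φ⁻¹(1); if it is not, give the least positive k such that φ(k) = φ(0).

If φ(s) = φ(t), then 18s ≡ 18t (mod 83). Because gcd(18, 83) = 1, we may cancel 18 to get s ≡ t (mod 83).
We now compute 18⁻¹ mod 83 explicitly. Euclid's algorithm: 83 = 4·18 + 11, 18 = 1·11 + 7, 11 = 1·7 + 4, 7 = 1·4 + 3, 4 = 1·3 + 1; back-substituting gives 1 = 60·18 − 13·83, so 18⁻¹ ≡ 60 (mod 83).
Then y ↦ 60(y − 60) is a two-sided inverse to φ, so every y ∈ ℤ/83ℤ has a preimage.
Hence φ is bijective.
Since φ is bijective, we compute φ⁻¹(1): solve 18x + 60 ≡ 1 (mod 83), i.e. 18x ≡ 24 (mod 83).
Multiplying by 18⁻¹ = 60 gives x ≡ 60·24 = 1440 = 17·83 + 29 ≡ 29 (mod 83).
Check: φ(29) = 18·29 + 60 = 582 = 7·83 + 1 ≡ 1 (mod 83).

29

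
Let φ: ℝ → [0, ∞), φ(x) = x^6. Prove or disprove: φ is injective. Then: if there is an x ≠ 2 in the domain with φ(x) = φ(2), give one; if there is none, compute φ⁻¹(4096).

-2

φ(2) = 64 = (−2)^6 = φ(−2) (since 6 is even), with 2 ≠ −2. So φ is not injective.
For the follow-up, such an x exists: taking x = −2 ∈ ℝ gives φ(−2) = 64 = φ(2) with −2 ≠ 2.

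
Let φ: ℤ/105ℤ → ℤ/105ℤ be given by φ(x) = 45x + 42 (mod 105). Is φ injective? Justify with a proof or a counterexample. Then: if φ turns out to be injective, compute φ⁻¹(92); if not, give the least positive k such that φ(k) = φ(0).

7

Recall: injectivity means: for all x_1, x_2 in the domain, φ(x_1) = φ(x_2) implies x_1 = x_2.
We have gcd(45, 105) = 15 > 1. Taking x_1 = 0 and x_2 = 7: φ(0) = 42 and φ(7) = 45·7 + 42 = 357 ≡ 42 (mod 105).
So φ(0) = φ(7) while 0 ≠ 7, thus φ is not injective.
Since φ is not injective, we find the least positive k with φ(k) = φ(0): this means 45k ≡ 0 (mod 105), i.e. 105 ∣ 45k. Since gcd(45, 105) = 15, dividing through by 15 this holds exactly when 7 ∣ 3k, and as gcd(3, 7) = 1, exactly when 7 ∣ k.
The smallest positive such k is 7.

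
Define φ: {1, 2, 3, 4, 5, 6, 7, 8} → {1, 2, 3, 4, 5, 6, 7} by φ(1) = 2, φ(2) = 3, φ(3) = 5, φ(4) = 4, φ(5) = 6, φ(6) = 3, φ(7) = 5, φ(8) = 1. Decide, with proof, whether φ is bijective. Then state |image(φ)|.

6

φ(2) = 3 = φ(6) with 2 ≠ 6, so φ is not injective, hence not bijective.
The image of φ is {1, 2, 3, 4, 5, 6}, which has 6 elements.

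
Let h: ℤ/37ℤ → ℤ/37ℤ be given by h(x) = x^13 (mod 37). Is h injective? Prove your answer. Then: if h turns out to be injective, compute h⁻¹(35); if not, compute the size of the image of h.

Since 37 is prime, the nonzero elements of ℤ/37ℤ form a cyclic group of order 36.
As gcd(13, 36) = 1, raising to the 13th power is a bijection on this group: if s^13 ≡ t^13 then (st^{−1})^13 = 1, and the only element of order dividing gcd(13, 36) = 1 is 1, so s = t.
With h(0) = 0 this makes h injective on all of ℤ/37ℤ, hence bijective (finite equal-size domain and codomain). In particular h is injective.
Since h is injective, we find the preimage of 35. The inverse of x ↦ x^13 on (ℤ/37ℤ)^× is x ↦ x^25, because 13·25 = 325 = 9·36 + 1 ≡ 1 (mod 36) and x^{36} = 1 for x ≠ 0 (Fermat). So h⁻¹(35) = 35^25 mod 37.
Repeated squaring mod 37: 35^1 ≡ 35, 35^2 ≡ 35² = 1225 ≡ 4, 35^4 ≡ 4² = 16, 35^8 ≡ 16² = 256 ≡ 34, 35^16 ≡ 34² = 1156 ≡ 9. Since 25 = 16 + 8 + 1, 35^25 ≡ 9·34·35: 9·34 = 306 ≡ 10, then 10·35 = 350 ≡ 17. So 35^25 ≡ 17 (mod 37).
Hence h⁻¹(35) = 17.

17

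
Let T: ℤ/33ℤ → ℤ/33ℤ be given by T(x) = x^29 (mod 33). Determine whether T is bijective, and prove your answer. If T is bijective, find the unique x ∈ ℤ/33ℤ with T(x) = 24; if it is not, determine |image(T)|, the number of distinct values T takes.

6

Computing x^29 mod 33 for each x (by repeated squaring, reducing mod 33 at every step), the values T(0), T(1), …, T(32) are: 0, 1, 17, 15, 25, 20, 24, 19, 29, 27, 10, 11, 12, 28, 26, 3, 31, 2, 30, 7, 5, 21, 22, 23, 6, 4, 14, 9, 13, 8, 18, 16, 32.
Every element of ℤ/33ℤ appears exactly once in this list, so T is a bijection, and in particular bijective.
Since T is bijective, we read off the preimage of 24 from the same table: T(6) = 24, so T⁻¹(24) = 6.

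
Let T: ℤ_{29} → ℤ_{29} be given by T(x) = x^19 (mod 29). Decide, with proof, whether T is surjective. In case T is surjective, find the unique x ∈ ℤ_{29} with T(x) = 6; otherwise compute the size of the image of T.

13

Since 29 is prime, the nonzero elements of ℤ_{29} form a cyclic group of order 28.
As gcd(19, 28) = 1, raising to the 19th power is a bijection on this group: if s^19 ≡ t^19 then (st^{−1})^19 = 1, and the only element of order dividing gcd(19, 28) = 1 is 1, so s = t.
With T(0) = 0 this makes T injective on all of ℤ_{29}, hence bijective (finite equal-size domain and codomain). In particular T is surjective.
Since T is surjective, we find the preimage of 6. The inverse of x ↦ x^19 on (ℤ_{29})^× is x ↦ x^3, because 19·3 = 57 = 2·28 + 1 ≡ 1 (mod 28) and x^{28} = 1 for x ≠ 0 (Fermat). So T⁻¹(6) = 6^3 mod 29.
Repeated squaring mod 29: 6^1 ≡ 6, 6^2 ≡ 6² = 36 ≡ 7. Since 3 = 2 + 1, 6^3 ≡ 7·6: 7·6 = 42 ≡ 13. So 6^3 ≡ 13 (mod 29).
Hence T⁻¹(6) = 13.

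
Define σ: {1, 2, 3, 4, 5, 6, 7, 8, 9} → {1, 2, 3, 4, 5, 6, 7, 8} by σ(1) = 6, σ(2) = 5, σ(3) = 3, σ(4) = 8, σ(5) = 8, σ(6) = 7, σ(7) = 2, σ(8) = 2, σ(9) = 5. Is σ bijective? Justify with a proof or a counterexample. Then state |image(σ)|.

σ(4) = 8 = σ(5) with 4 ≠ 5, so σ is not injective, hence not bijective.
The image of σ is {2, 3, 5, 6, 7, 8}, which has 6 elements.

6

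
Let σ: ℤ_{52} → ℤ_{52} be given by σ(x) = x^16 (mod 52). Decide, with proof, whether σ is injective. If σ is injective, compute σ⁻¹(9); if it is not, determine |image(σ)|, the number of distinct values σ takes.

8

σ(1) = 1^16 = 1.
σ(5): Repeated squaring mod 52: 5^1 ≡ 5, 5^2 ≡ 5² = 25, 5^4 ≡ 25² = 625 ≡ 1, 5^8 ≡ 1² = 1, 5^16 ≡ 1² = 1. So 5^16 ≡ 1 (mod 52).
So σ(1) = σ(5) = 1 while 1 ≠ 5, thus σ is not injective.
Since σ is not injective, we determine |image(σ)|. Computing x^16 mod 52 for each x (by repeated squaring, reducing mod 52 at every step), the values σ(0), σ(1), …, σ(51) are: 0, 1, 16, 29, 48, 1, 48, 9, 40, 9, 16, 29, 40, 13, 40, 29, 16, 9, 40, 9, 48, 1, 48, 29, 16, 1, 0, 1, 16, 29, 48, 1, 48, 9, 40, 9, 16, 29, 40, 13, 40, 29, 16, 9, 40, 9, 48, 1, 48, 29, 16, 1.
The distinct values are {0, 1, 9, 13, 16, 29, 40, 48}; there are 8 of them.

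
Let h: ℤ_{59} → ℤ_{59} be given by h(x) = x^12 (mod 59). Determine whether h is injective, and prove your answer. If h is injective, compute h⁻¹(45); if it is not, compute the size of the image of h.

h(29): Repeated squaring mod 59: 29^1 ≡ 29, 29^2 ≡ 29² = 841 ≡ 15, 29^4 ≡ 15² = 225 ≡ 48, 29^8 ≡ 48² = 2304 ≡ 3. Since 12 = 8 + 4, 29^12 ≡ 3·48: 3·48 = 144 ≡ 26. So 29^12 ≡ 26 (mod 59).
h(30): Repeated squaring mod 59: 30^1 ≡ 30, 30^2 ≡ 30² = 900 ≡ 15, 30^4 ≡ 15² = 225 ≡ 48, 30^8 ≡ 48² = 2304 ≡ 3. Since 12 = 8 + 4, 30^12 ≡ 3·48: 3·48 = 144 ≡ 26. So 30^12 ≡ 26 (mod 59).
So h(29) = h(30) = 26 while 29 ≠ 30, hence h is not injective.
Since h is not injective, we determine |image(h)|. Computing x^12 mod 59 for each x (by repeated squaring, reducing mod 59 at every step), the values h(0), h(1), …, h(58) are: 0, 1, 25, 28, 35, 41, 51, 9, 49, 17, 22, 21, 36, 7, 48, 27, 45, 46, 12, 3, 19, 16, 53, 5, 15, 29, 57, 4, 20, 26, 26, 20, 4, 57, 29, 15, 5, 53, 16, 19, 3, 12, 46, 45, 27, 48, 7, 36, 21, 22, 17, 49, 9, 51, 41, 35, 28, 25, 1.
The distinct values are {0, 1, 3, 4, 5, 7, 9, 12, 15, 16, 17, 19, 20, 21, 22, 25, 26, 27, 28, 29, 35, 36, 41, 45, 46, 48, 49, 51, 53, 57}; there are 30 of them.

30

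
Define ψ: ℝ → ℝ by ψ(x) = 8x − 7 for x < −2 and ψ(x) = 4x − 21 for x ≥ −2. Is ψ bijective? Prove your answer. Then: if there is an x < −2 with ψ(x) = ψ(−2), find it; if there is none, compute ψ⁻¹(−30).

Both pieces are strictly increasing (slopes 8 and 4), so each is injective on its own interval.
The left piece maps (−∞, −2) onto (−∞, −23); the right piece maps [−2, ∞) onto [−29, ∞).
These images overlap. In particular ψ(−2) = −29 (right piece), and solving 8x − 7 = −29 on the left piece gives x = −11/4 < −2.
So ψ(−11/4) = ψ(−2) with −11/4 ≠ −2, and ψ is not injective, hence not bijective. This x = −11/4 is the requested value below −2.

-11/4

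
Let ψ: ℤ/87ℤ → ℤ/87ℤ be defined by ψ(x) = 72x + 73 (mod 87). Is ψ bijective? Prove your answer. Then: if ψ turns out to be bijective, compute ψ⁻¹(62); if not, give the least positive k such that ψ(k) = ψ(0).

29

Recall: ψ is injective if ψ(a) = ψ(b) implies a = b.
We have gcd(72, 87) = 3 > 1. Taking a = 0 and b = 29: ψ(0) = 73 and ψ(29) = 72·29 + 73 = 2161 ≡ 73 (mod 87).
So ψ(0) = ψ(29) while 0 ≠ 29, hence ψ is not injective, hence not bijective.
Since ψ is not bijective, we find the least positive k with ψ(k) = ψ(0): this means 72k ≡ 0 (mod 87), i.e. 87 ∣ 72k. Since gcd(72, 87) = 3, dividing through by 3 this holds exactly when 29 ∣ 24k, and as gcd(24, 29) = 1, exactly when 29 ∣ k.
The smallest positive such k is 29.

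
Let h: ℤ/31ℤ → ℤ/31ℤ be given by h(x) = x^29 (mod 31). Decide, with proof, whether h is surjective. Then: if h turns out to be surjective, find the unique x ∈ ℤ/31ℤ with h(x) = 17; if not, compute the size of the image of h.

11

Since 31 is prime, the nonzero elements of ℤ/31ℤ form a cyclic group of order 30.
As gcd(29, 30) = 1, raising to the 29th power is a bijection on this group: if u^29 ≡ v^29 then (uv^{−1})^29 = 1, and the only element of order dividing gcd(29, 30) = 1 is 1, so u = v.
With h(0) = 0 this makes h injective on all of ℤ/31ℤ, hence bijective (finite equal-size domain and codomain). In particular h is surjective.
Since h is surjective, we find the preimage of 17. The inverse of x ↦ x^29 on (ℤ/31ℤ)^× is x ↦ x^29, because 29·29 = 841 = 28·30 + 1 ≡ 1 (mod 30) and x^{30} = 1 for x ≠ 0 (Fermat). So h⁻¹(17) = 17^29 mod 31.
Repeated squaring mod 31: 17^1 ≡ 17, 17^2 ≡ 17² = 289 ≡ 10, 17^4 ≡ 10² = 100 ≡ 7, 17^8 ≡ 7² = 49 ≡ 18, 17^16 ≡ 18² = 324 ≡ 14. Since 29 = 16 + 8 + 4 + 1, 17^29 ≡ 14·18·7·17: 14·18 = 252 ≡ 4, then 4·7 = 28, then 28·17 = 476 ≡ 11. So 17^29 ≡ 11 (mod 31).
Hence h⁻¹(17) = 11.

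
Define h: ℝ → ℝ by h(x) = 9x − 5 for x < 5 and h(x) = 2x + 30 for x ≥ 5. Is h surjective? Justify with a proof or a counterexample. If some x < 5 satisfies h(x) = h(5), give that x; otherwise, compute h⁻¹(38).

Both pieces are strictly increasing (slopes 9 and 2), so each is injective on its own interval.
The left piece maps (−∞, 5) onto (−∞, 40); the right piece maps [5, ∞) onto [40, ∞).
These images together cover ℝ, so h is surjective.
Because the two images are disjoint, no x < 5 has h(x) = h(5), so we compute h⁻¹(38): 38 lies in (−∞, 40), so solve 9x − 5 = 38: x = (38 + 5)/9 = 43/9.

43/9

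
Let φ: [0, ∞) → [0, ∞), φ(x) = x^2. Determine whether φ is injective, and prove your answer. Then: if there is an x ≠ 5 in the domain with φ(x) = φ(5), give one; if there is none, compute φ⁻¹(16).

4

On [0, ∞), x ↦ x^2 is strictly increasing, so φ(x_1) = φ(x_2) forces x_1 = x_2. Thus φ is injective.
Since x ↦ x^2 is strictly increasing on [0, ∞), it is injective there, so no x ≠ 5 in the domain has φ(x) = φ(5). We therefore compute φ⁻¹(16) = 16^{1/2} = 4 (indeed 4^2 = 16).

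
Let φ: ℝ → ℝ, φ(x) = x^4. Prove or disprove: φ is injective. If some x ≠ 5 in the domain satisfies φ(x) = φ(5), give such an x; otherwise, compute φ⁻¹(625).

-5

φ(5) = 625 = (−5)^4 = φ(−5) (since 4 is even), with 5 ≠ −5. So φ is not injective.
For the follow-up, such an x exists: taking x = −5 ∈ ℝ gives φ(−5) = 625 = φ(5) with −5 ≠ 5.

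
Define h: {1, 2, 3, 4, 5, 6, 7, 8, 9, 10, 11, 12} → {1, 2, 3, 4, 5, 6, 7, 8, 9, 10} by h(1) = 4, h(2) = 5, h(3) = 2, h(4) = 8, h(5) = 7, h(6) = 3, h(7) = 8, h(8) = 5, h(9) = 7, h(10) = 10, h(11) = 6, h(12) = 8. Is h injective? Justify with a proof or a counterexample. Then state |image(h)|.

h(4) = 8 = h(7) with 4 ≠ 7, so h is not injective.
The image of h is {2, 3, 4, 5, 6, 7, 8, 10}, which has 8 elements.

8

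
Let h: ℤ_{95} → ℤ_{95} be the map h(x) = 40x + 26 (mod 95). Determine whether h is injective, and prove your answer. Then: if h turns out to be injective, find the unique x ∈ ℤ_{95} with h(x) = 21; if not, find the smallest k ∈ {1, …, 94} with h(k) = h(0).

Recall: h is injective if h(a) = h(b) implies a = b.
We have gcd(40, 95) = 5 > 1. Taking a = 0 and b = 19: h(0) = 26 and h(19) = 40·19 + 26 = 786 ≡ 26 (mod 95).
So h(0) = h(19) while 0 ≠ 19, therefore h is not injective.
Since h is not injective, we find the least positive k with h(k) = h(0): this means 40k ≡ 0 (mod 95), i.e. 95 ∣ 40k. Since gcd(40, 95) = 5, dividing through by 5 this holds exactly when 19 ∣ 8k, and as gcd(8, 19) = 1, exactly when 19 ∣ k.
The smallest positive such k is 19.

19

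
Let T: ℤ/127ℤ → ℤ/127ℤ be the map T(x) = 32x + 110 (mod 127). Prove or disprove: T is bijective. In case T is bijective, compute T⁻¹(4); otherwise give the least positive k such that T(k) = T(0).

If T(u) = T(v), then 32u ≡ 32v (mod 127). Because gcd(32, 127) = 1, we may cancel 32 to get u ≡ v (mod 127).
We now compute 32⁻¹ mod 127 explicitly. Euclid's algorithm: 127 = 3·32 + 31, 32 = 1·31 + 1; back-substituting gives 1 = 4·32 − 1·127, so 32⁻¹ ≡ 4 (mod 127).
Then y ↦ 4(y − 110) is a two-sided inverse to T, so every y ∈ ℤ/127ℤ has a preimage.
Therefore T is bijective.
Since T is bijective, we find T⁻¹(4): we need 32x ≡ 4 − 110 ≡ 21 (mod 127). Using 32⁻¹ = 4: x ≡ 4·21 = 84, so x = 84.
Check: T(84) = 32·84 + 110 = 2798 = 22·127 + 4 ≡ 4 (mod 127).

84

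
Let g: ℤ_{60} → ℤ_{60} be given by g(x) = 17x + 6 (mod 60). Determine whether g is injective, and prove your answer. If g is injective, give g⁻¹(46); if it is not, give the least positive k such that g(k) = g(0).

20

Recall that g is injective if g(x_1) = g(x_2) implies x_1 = x_2.
Suppose g(x_1) = g(x_2) in ℤ_{60}. Then 17x_1 + 6 ≡ 17x_2 + 6 (mod 60), thus 17(x_1 − x_2) ≡ 0 (mod 60).
Since gcd(17, 60) = 1, 17 is invertible modulo 60, therefore x_1 − x_2 ≡ 0 (mod 60), i.e. x_1 = x_2.
So g is injective.
We now compute 17⁻¹ mod 60 explicitly. Euclid's algorithm: 60 = 3·17 + 9, 17 = 1·9 + 8, 9 = 1·8 + 1; back-substituting gives 1 = 53·17 − 15·60, so 17⁻¹ ≡ 53 (mod 60).
Since g is injective, we find g⁻¹(46): we need 17x ≡ 46 − 6 ≡ 40 (mod 60). Using 17⁻¹ = 53: x ≡ 53·40 = 2120 = 35·60 + 20, so x = 20.
Check: g(20) = 17·20 + 6 = 346 = 5·60 + 46 ≡ 46 (mod 60).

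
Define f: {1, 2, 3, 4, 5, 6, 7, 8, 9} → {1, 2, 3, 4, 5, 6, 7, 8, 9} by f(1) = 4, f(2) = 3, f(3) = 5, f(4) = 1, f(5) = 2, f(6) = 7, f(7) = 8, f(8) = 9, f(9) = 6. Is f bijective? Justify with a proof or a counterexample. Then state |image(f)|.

The values 4, 3, 5, 1, 2, 7, 8, 9, 6 are a permutation of {1, 2, 3, 4, 5, 6, 7, 8, 9}: each element appears exactly once.
So f is injective and surjective, hence bijective.
The image of f is {1, 2, 3, 4, 5, 6, 7, 8, 9}, which has 9 elements.

9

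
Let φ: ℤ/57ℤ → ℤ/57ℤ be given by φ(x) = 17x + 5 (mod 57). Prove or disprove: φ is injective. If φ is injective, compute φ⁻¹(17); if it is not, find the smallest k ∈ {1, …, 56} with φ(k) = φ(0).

51

Recall: φ is injective if φ(x_1) = φ(x_2) implies x_1 = x_2.
If φ(x_1) = φ(x_2), then 17x_1 ≡ 17x_2 (mod 57). Because gcd(17, 57) = 1, we may cancel 17 to get x_1 ≡ x_2 (mod 57).
So φ is injective.
We now compute 17⁻¹ mod 57 explicitly. Euclid's algorithm: 57 = 3·17 + 6, 17 = 2·6 + 5, 6 = 1·5 + 1; back-substituting gives 1 = 47·17 − 14·57, so 17⁻¹ ≡ 47 (mod 57).
Since φ is injective, we find φ⁻¹(17): we need 17x ≡ 17 − 5 ≡ 12 (mod 57). Using 17⁻¹ = 47: x ≡ 47·12 = 564 = 9·57 + 51, so x = 51.
Check: φ(51) = 17·51 + 5 = 872 = 15·57 + 17 ≡ 17 (mod 57).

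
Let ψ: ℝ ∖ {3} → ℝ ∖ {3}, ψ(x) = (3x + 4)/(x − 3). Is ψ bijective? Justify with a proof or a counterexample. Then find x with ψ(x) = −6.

Suppose ψ(u) = ψ(v). Cross-multiplying: (3u + 4)(v − 3) = (3v + 4)(u − 3).
Expanding both sides and cancelling the symmetric terms leaves −13·(u − v) = 0. Since −13 ≠ 0, u = v. So ψ is injective.
For any y ≠ 3, solving y(x − 3) = 3x + 4 for x gives a well-defined x ≠ 3. So ψ is surjective.
So ψ is bijective.
Solving ψ(x) = −6: cross-multiplying gives 3x + 4 = −6(x − 3), which rearranges to 9x = 14, so x = 14/9.

14/9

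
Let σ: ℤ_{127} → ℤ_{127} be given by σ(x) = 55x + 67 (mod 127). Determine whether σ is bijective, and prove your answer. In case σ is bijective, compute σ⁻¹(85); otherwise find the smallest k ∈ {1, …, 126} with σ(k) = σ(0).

If σ(u) = σ(v), then 55u ≡ 55v (mod 127). Because gcd(55, 127) = 1, we may cancel 55 to get u ≡ v (mod 127).
We now compute 55⁻¹ mod 127 explicitly. Euclid's algorithm: 127 = 2·55 + 17, 55 = 3·17 + 4, 17 = 4·4 + 1; back-substituting gives 1 = 97·55 − 42·127, so 55⁻¹ ≡ 97 (mod 127).
Then y ↦ 97(y − 67) is a two-sided inverse to σ, so every y ∈ ℤ_{127} has a preimage.
Therefore σ is bijective.
Since σ is bijective, we compute σ⁻¹(85): solve 55x + 67 ≡ 85 (mod 127), i.e. 55x ≡ 18 (mod 127).
Multiplying by 55⁻¹ = 97 gives x ≡ 97·18 = 1746 = 13·127 + 95 ≡ 95 (mod 127).
Check: σ(95) = 55·95 + 67 = 5292 = 41·127 + 85 ≡ 85 (mod 127).

95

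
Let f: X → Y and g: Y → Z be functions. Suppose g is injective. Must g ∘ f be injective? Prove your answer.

No. Take X = {0, 1}, Y = Z = {0, 1, 2, 3}, f(0) = f(1) = 0, and g = identity (injective).
Then (g ∘ f)(0) = (g ∘ f)(1) = 0 with 0 ≠ 1, so g ∘ f is not injective.

not injective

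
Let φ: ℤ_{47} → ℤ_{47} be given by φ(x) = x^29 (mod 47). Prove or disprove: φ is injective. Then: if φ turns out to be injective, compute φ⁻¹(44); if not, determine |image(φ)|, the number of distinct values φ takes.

Since 47 is prime, the nonzero elements of ℤ_{47} form a cyclic group of order 46.
As gcd(29, 46) = 1, raising to the 29th power is a bijection on this group: if s^29 ≡ t^29 then (st^{−1})^29 = 1, and the only element of order dividing gcd(29, 46) = 1 is 1, so s = t.
With φ(0) = 0 this makes φ injective on all of ℤ_{47}, hence bijective (finite equal-size domain and codomain). In particular φ is injective.
Since φ is injective, we find the preimage of 44. The inverse of x ↦ x^29 on (ℤ_{47})^× is x ↦ x^27, because 29·27 = 783 = 17·46 + 1 ≡ 1 (mod 46) and x^{46} = 1 for x ≠ 0 (Fermat). So φ⁻¹(44) = 44^27 mod 47.
Repeated squaring mod 47: 44^1 ≡ 44, 44^2 ≡ 44² = 1936 ≡ 9, 44^4 ≡ 9² = 81 ≡ 34, 44^8 ≡ 34² = 1156 ≡ 28, 44^16 ≡ 28² = 784 ≡ 32. Since 27 = 16 + 8 + 2 + 1, 44^27 ≡ 32·28·9·44: 32·28 = 896 ≡ 3, then 3·9 = 27, then 27·44 = 1188 ≡ 13. So 44^27 ≡ 13 (mod 47).
Hence φ⁻¹(44) = 13.

13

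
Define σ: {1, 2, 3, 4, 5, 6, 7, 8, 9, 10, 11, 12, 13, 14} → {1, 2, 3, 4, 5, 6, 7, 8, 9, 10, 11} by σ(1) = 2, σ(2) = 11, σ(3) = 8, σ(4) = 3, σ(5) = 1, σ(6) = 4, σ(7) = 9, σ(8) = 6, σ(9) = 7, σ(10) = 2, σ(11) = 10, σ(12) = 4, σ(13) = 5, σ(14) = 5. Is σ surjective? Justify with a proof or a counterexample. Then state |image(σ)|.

11

Every element of the codomain has a preimage: 1 = σ(5), 2 = σ(1), 3 = σ(4), 4 = σ(6), 5 = σ(13), 6 = σ(8), 7 = σ(9), 8 = σ(3), 9 = σ(7), 10 = σ(11), 11 = σ(2).
Thus σ is surjective.
The image of σ is {1, 2, 3, 4, 5, 6, 7, 8, 9, 10, 11}, which has 11 elements.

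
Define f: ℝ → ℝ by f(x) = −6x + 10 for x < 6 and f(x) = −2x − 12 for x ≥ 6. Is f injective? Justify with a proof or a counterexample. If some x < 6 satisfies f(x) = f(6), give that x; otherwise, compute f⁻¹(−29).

Both pieces are strictly decreasing (slopes −6 and −2), so each is injective on its own interval.
The left piece maps (−∞, 6) onto (−26, ∞); the right piece maps [6, ∞) onto (−∞, −24].
These images overlap. In particular f(6) = −24 (right piece), and solving −6x + 10 = −24 on the left piece gives x = 17/3 < 6.
So f(17/3) = f(6) with 17/3 ≠ 6, and f is not injective. This x = 17/3 is the requested value below 6.

17/3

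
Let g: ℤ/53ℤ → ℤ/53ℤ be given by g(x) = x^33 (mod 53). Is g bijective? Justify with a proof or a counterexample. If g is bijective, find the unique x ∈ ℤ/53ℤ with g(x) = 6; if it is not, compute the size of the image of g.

17

Since 53 is prime, the nonzero elements of ℤ/53ℤ form a cyclic group of order 52.
As gcd(33, 52) = 1, raising to the 33rd power is a bijection on this group: if x_1^33 ≡ x_2^33 then (x_1x_2^{−1})^33 = 1, and the only element of order dividing gcd(33, 52) = 1 is 1, so x_1 = x_2.
With g(0) = 0 this makes g injective on all of ℤ/53ℤ, hence bijective (finite equal-size domain and codomain). In particular g is bijective.
Since g is bijective, we find the preimage of 6. The inverse of x ↦ x^33 on (ℤ/53ℤ)^× is x ↦ x^41, because 33·41 = 1353 = 26·52 + 1 ≡ 1 (mod 52) and x^{52} = 1 for x ≠ 0 (Fermat). So g⁻¹(6) = 6^41 mod 53.
Repeated squaring mod 53: 6^1 ≡ 6, 6^2 ≡ 6² = 36, 6^4 ≡ 36² = 1296 ≡ 24, 6^8 ≡ 24² = 576 ≡ 46, 6^16 ≡ 46² = 2116 ≡ 49, 6^32 ≡ 49² = 2401 ≡ 16. Since 41 = 32 + 8 + 1, 6^41 ≡ 16·46·6: 16·46 = 736 ≡ 47, then 47·6 = 282 ≡ 17. So 6^41 ≡ 17 (mod 53).
Hence g⁻¹(6) = 17.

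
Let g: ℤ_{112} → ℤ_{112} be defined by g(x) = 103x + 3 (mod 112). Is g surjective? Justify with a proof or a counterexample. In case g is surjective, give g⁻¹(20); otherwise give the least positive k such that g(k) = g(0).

23

Since gcd(103, 112) = 1, 103 is invertible modulo 112. Euclid's algorithm: 112 = 1·103 + 9, 103 = 11·9 + 4, 9 = 2·4 + 1; back-substituting gives 1 = 87·103 − 80·112, so 103⁻¹ ≡ 87 (mod 112).
For any y ∈ ℤ_{112}, x = 87(y − 3) mod 112 satisfies g(x) = 103·87(y − 3) + 3 ≡ y (since 103·87 ≡ 1 mod 112). So every y has a preimage.
So g is surjective.
Since g is surjective, we find g⁻¹(20): we need 103x ≡ 20 − 3 ≡ 17 (mod 112). Using 103⁻¹ = 87: x ≡ 87·17 = 1479 = 13·112 + 23, so x = 23.
Check: g(23) = 103·23 + 3 = 2372 = 21·112 + 20 ≡ 20 (mod 112).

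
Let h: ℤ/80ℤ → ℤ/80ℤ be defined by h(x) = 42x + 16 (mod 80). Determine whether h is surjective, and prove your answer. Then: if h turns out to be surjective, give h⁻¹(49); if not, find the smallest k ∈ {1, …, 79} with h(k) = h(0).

Recall: h is surjective if every y in the codomain equals h(x) for some x in the domain.
Since gcd(42, 80) = 2, we have 42x ≡ 0 (mod 2) for all x, so h(x) ≡ 0 (mod 2).
But 1 ≢ 0 (mod 2), so 1 ∈ ℤ/80ℤ has no preimage. Thus h is not surjective.
Since h is not surjective, we find the least positive k with h(k) = h(0): this means 42k ≡ 0 (mod 80), i.e. 80 ∣ 42k. Since gcd(42, 80) = 2, dividing through by 2 this holds exactly when 40 ∣ 21k, and as gcd(21, 40) = 1, exactly when 40 ∣ k.
The smallest positive such k is 40.

40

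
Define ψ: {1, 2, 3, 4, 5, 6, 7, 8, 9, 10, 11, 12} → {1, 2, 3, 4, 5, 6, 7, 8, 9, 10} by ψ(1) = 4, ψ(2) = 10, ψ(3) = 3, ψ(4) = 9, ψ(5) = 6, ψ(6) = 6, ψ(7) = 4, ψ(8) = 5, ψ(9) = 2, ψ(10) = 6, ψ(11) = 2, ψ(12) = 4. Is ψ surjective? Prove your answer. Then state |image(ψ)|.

No element maps to 1, so ψ is not surjective.
The image of ψ is {2, 3, 4, 5, 6, 9, 10}, which has 7 elements.

7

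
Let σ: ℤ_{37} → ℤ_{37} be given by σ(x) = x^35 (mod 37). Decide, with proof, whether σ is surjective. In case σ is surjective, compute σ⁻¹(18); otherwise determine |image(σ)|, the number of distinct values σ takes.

35

Since 37 is prime, the nonzero elements of ℤ_{37} form a cyclic group of order 36.
As gcd(35, 36) = 1, raising to the 35th power is a bijection on this group: if u^35 ≡ v^35 then (uv^{−1})^35 = 1, and the only element of order dividing gcd(35, 36) = 1 is 1, so u = v.
With σ(0) = 0 this makes σ injective on all of ℤ_{37}, hence bijective (finite equal-size domain and codomain). In particular σ is surjective.
Since σ is surjective, we find the preimage of 18. The inverse of x ↦ x^35 on (ℤ_{37})^× is x ↦ x^35, because 35·35 = 1225 = 34·36 + 1 ≡ 1 (mod 36) and x^{36} = 1 for x ≠ 0 (Fermat). So σ⁻¹(18) = 18^35 mod 37.
Repeated squaring mod 37: 18^1 ≡ 18, 18^2 ≡ 18² = 324 ≡ 28, 18^4 ≡ 28² = 784 ≡ 7, 18^8 ≡ 7² = 49 ≡ 12, 18^16 ≡ 12² = 144 ≡ 33, 18^32 ≡ 33² = 1089 ≡ 16. Since 35 = 32 + 2 + 1, 18^35 ≡ 16·28·18: 16·28 = 448 ≡ 4, then 4·18 = 72 ≡ 35. So 18^35 ≡ 35 (mod 37).
Hence σ⁻¹(18) = 35.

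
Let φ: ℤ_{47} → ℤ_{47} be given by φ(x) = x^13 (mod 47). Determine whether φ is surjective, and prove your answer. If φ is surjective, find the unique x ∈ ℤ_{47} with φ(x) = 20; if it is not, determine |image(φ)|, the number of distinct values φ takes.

38

Since 47 is prime, the nonzero elements of ℤ_{47} form a cyclic group of order 46.
As gcd(13, 46) = 1, raising to the 13th power is a bijection on this group: if u^13 ≡ v^13 then (uv^{−1})^13 = 1, and the only element of order dividing gcd(13, 46) = 1 is 1, so u = v.
With φ(0) = 0 this makes φ injective on all of ℤ_{47}, hence bijective (finite equal-size domain and codomain). In particular φ is surjective.
Since φ is surjective, we find the preimage of 20. The inverse of x ↦ x^13 on (ℤ_{47})^× is x ↦ x^39, because 13·39 = 507 = 11·46 + 1 ≡ 1 (mod 46) and x^{46} = 1 for x ≠ 0 (Fermat). So φ⁻¹(20) = 20^39 mod 47.
Repeated squaring mod 47: 20^1 ≡ 20, 20^2 ≡ 20² = 400 ≡ 24, 20^4 ≡ 24² = 576 ≡ 12, 20^8 ≡ 12² = 144 ≡ 3, 20^16 ≡ 3² = 9, 20^32 ≡ 9² = 81 ≡ 34. Since 39 = 32 + 4 + 2 + 1, 20^39 ≡ 34·12·24·20: 34·12 = 408 ≡ 32, then 32·24 = 768 ≡ 16, then 16·20 = 320 ≡ 38. So 20^39 ≡ 38 (mod 47).
Hence φ⁻¹(20) = 38.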